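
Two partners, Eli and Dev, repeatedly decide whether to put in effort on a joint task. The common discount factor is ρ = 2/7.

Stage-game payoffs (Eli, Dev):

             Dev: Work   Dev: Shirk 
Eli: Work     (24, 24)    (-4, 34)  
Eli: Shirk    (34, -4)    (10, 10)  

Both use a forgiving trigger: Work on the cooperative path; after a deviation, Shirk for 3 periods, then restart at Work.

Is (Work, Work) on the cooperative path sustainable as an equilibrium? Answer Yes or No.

No

IC: ρ+…+ρ^3 ≥ (34−24)/(24−10) = 5/7.
At ρ = 2/7: partial sum = 0.3907 < 0.7143. Cooperation not sustainable.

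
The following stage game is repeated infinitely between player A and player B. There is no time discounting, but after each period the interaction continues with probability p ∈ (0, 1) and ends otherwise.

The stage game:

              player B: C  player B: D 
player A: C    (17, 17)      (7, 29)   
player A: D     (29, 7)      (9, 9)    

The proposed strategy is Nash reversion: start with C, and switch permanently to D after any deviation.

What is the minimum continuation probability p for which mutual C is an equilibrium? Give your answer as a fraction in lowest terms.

3/5

With no time discounting, the continuation probability p plays the role of the discount factor.
Grim-trigger IC: 17/(1−p) ≥ 29 + 9p/(1−p) ⇒ p ≥ (29−17)/(29−9) = 3/5.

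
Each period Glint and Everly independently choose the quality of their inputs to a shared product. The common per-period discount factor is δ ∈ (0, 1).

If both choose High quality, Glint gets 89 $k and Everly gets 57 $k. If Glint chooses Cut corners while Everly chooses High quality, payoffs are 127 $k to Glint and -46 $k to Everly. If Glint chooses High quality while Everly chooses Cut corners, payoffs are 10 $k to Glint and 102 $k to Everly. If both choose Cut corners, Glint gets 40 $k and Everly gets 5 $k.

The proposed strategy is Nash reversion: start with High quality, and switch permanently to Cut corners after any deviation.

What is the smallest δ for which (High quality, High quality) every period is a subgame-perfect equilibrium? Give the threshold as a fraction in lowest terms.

Glint's threshold: (127−89)/(127−40) = 38/87.
Everly's threshold: (102−57)/(102−5) = 45/97.
38/87 < 45/97, so Everly binds and δ* = 45/97.

45/97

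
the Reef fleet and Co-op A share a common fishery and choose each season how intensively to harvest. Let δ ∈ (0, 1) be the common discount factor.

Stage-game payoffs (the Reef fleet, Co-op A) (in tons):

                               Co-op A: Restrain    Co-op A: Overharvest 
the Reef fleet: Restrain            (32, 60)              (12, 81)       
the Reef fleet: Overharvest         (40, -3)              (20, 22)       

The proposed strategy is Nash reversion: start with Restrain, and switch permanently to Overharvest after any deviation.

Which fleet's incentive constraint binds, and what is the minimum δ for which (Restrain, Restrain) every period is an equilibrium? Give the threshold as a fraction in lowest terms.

the Reef fleet; δ ≥ 2/5

the Reef fleet: cooperation gives 32 each period; deviation gives 40 once then 20 forever.
  32/(1−δ) ≥ 40 + 20δ/(1−δ) ⇒ δ ≥ 8/20 = 2/5.
Co-op A: cooperation gives 60 each period; deviation gives 81 once then 22 forever.
  δ ≥ 21/59.
Both must hold, so the binding constraint is the Reef fleet's: δ ≥ 2/5.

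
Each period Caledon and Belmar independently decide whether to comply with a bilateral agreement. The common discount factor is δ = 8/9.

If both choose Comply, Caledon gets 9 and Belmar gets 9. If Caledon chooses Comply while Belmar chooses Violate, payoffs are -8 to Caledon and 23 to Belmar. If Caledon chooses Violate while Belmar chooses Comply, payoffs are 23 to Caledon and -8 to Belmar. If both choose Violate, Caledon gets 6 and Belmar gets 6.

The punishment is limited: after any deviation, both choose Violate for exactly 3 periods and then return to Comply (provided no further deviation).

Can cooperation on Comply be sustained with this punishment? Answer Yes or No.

A one-shot deviation gives 23 now, then 6 for 3 periods, then back to 9.
Gain from deviating: (23−9) today; loss: (9−6) in each of the next 3 periods.
No-deviation condition: (9−6)(δ+…+δ^3) ≥ 23−9, i.e. δ+…+δ^3 ≥ 14/3.
At δ = 8/9: δ+…+δ^3 = 2.3813 < 4.6667.
So cooperation is not sustainable.

No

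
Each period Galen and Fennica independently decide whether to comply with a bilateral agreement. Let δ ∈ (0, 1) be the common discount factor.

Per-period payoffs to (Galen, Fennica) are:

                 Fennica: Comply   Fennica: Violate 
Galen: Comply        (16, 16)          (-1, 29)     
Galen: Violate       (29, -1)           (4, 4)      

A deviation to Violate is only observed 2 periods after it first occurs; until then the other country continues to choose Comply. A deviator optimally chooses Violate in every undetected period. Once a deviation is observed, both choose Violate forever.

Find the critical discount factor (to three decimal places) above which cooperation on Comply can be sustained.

Deviating for the 2 undetected periods gains 29−16 = 13 per period over cooperation, then loses 16−4 = 12 per period forever once punishment starts.
Gain: 13(1 + δ + … + δ^1); loss: 12·δ^2/(1−δ).
No profitable deviation ⇔ 13(1−δ^2) ≤ 12·δ^2, i.e. δ^2 ≥ 13/(13+12) = 13/25.
Hence δ ≥ (13/25)^(1/2) ≈ 0.721.

0.721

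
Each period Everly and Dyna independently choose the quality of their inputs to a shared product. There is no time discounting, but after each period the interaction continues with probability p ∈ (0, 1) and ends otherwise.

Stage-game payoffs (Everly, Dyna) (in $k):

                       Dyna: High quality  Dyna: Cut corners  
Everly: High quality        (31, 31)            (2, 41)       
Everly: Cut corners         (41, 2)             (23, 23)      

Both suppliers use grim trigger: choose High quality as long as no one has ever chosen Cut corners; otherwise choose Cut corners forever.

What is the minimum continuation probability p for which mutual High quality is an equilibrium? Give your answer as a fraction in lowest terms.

5/9

With no time discounting, the continuation probability p plays the role of the discount factor.
Grim-trigger IC: 31/(1−p) ≥ 41 + 23p/(1−p) ⇒ p ≥ (41−31)/(41−23) = 5/9.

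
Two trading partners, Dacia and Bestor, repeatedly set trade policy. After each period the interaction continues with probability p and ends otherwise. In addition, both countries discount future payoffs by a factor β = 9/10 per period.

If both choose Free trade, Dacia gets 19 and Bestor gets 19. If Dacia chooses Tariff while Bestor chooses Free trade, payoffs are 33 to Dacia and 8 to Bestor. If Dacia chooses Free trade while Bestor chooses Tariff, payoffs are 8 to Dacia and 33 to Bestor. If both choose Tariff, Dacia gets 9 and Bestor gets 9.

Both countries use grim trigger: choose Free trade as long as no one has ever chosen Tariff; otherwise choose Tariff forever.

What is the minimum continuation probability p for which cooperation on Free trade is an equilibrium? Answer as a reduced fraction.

With continuation probability p and discount β, the effective per-period discount factor is βp.
Grim-trigger IC: βp ≥ (33−19)/(33−9) = 7/12.
So p ≥ (7/12)/(9/10) = 35/54.

35/54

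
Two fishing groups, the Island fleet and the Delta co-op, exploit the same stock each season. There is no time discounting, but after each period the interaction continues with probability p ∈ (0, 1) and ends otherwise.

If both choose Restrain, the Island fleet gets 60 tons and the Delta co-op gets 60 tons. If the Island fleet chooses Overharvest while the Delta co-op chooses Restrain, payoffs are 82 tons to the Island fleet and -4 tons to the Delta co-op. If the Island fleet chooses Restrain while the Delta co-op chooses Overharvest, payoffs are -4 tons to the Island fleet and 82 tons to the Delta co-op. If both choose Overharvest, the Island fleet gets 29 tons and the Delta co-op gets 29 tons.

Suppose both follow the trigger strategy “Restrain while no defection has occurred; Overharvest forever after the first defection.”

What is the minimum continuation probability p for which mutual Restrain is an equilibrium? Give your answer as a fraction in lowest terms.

22/53

Expected cooperation value is 60 + p·60 + p²·60 + … = 60/(1−p); deviation gives 82 + p·29/(1−p).
60 ≥ 82(1−p) + 29p ⇒ 53p ≥ 22 ⇒ p ≥ 22/53.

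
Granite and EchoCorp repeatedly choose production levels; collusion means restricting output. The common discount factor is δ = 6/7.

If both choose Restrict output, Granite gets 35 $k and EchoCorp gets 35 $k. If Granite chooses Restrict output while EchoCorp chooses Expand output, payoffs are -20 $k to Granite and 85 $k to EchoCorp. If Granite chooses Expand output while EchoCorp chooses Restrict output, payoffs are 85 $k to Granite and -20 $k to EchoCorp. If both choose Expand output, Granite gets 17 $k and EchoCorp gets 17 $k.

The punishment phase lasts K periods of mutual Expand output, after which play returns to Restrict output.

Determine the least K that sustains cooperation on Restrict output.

5

IC: δ(1−δ^K)/(1−δ) ≥ (85−35)/(35−17) = 25/9.
With δ = 6/7: need 1 − δ^K ≥ 25/9·(1−6/7)/(6/7), i.e. δ^K ≤ 0.5370.
Since (6/7)^4 = 0.5398 and (6/7)^5 = 0.4627, the smallest such K is 5.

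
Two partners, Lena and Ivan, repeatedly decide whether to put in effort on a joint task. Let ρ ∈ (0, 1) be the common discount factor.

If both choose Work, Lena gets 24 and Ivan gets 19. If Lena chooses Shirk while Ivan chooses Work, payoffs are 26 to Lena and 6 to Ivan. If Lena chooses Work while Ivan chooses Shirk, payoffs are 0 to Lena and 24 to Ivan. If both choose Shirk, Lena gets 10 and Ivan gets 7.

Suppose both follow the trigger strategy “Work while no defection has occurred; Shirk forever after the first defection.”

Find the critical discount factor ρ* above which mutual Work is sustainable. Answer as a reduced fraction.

5/17

Lena's threshold: (26−24)/(26−10) = 1/8.
Ivan's threshold: (24−19)/(24−7) = 5/17.
1/8 < 5/17, so Ivan binds and ρ* = 5/17.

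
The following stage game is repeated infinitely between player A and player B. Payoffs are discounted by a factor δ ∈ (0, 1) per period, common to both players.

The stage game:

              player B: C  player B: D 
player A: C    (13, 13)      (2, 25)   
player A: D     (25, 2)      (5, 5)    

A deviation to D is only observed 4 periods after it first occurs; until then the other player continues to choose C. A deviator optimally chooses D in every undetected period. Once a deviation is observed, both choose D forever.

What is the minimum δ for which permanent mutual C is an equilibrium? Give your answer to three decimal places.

The best deviation is to choose D for all 4 undetected periods, earning 25 each, then 5 forever once detected.
Deviation value: 25(1−δ^4)/(1−δ) + 5δ^4/(1−δ); cooperation value: 13/(1−δ).
IC: 13 ≥ 25(1−δ^4) + 5δ^4 = 25 − 20δ^4.
So δ^4 ≥ 12/20 = 3/5, giving δ ≥ (3/5)^(1/4) ≈ 0.880.

0.880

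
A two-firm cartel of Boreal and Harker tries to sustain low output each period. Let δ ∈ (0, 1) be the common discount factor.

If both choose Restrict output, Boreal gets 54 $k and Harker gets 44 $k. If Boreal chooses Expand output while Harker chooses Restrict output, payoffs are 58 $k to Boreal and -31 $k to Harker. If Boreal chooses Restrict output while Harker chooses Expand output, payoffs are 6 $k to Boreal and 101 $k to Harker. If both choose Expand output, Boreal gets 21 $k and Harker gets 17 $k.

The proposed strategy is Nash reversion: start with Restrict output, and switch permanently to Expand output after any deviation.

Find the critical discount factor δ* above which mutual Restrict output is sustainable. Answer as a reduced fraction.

19/28

Boreal: cooperation gives 54 each period; deviation gives 58 once then 21 forever.
  54/(1−δ) ≥ 58 + 21δ/(1−δ) ⇒ δ ≥ 4/37.
Harker: cooperation gives 44 each period; deviation gives 101 once then 17 forever.
  δ ≥ 57/84 = 19/28.
Both must hold, so the binding constraint is Harker's: δ ≥ 19/28.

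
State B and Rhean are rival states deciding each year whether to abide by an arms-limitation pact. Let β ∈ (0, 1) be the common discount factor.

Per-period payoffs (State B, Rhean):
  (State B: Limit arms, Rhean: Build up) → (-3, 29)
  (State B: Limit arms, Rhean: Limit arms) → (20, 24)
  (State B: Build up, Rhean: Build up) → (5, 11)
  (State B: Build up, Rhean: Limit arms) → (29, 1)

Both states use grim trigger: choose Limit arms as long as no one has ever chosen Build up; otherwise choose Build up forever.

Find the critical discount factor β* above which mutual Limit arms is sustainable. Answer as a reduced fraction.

3/8

State B: cooperation gives 20 each period; deviation gives 29 once then 5 forever.
  20/(1−β) ≥ 29 + 5β/(1−β) ⇒ β ≥ 9/24 = 3/8.
Rhean: cooperation gives 24 each period; deviation gives 29 once then 11 forever.
  β ≥ 5/18.
Both must hold, so the binding constraint is State B's: β ≥ 3/8.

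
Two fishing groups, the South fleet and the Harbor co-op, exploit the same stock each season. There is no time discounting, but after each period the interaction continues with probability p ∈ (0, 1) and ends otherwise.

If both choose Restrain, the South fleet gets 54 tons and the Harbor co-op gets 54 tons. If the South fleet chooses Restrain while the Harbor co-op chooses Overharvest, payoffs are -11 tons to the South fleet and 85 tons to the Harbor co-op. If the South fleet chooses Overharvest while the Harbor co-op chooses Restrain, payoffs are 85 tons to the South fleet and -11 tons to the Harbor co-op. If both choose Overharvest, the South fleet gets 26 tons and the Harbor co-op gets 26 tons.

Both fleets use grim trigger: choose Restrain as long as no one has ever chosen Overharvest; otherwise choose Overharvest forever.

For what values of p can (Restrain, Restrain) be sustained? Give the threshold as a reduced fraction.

With no time discounting, the continuation probability p plays the role of the discount factor.
Grim-trigger IC: 54/(1−p) ≥ 85 + 26p/(1−p) ⇒ p ≥ (85−54)/(85−26) = 31/59.

31/59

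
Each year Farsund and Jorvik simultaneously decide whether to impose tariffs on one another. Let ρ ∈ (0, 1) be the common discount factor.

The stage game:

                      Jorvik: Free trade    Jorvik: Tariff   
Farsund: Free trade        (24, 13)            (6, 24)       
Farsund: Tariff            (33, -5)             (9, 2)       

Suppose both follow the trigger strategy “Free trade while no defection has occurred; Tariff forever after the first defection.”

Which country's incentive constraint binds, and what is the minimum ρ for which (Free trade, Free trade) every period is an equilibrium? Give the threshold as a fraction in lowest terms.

Farsund: cooperation gives 24 each period; deviation gives 33 once then 9 forever.
  24/(1−ρ) ≥ 33 + 9ρ/(1−ρ) ⇒ ρ ≥ 9/24 = 3/8.
Jorvik: cooperation gives 13 each period; deviation gives 24 once then 2 forever.
  ρ ≥ 11/22 = 1/2.
Both must hold, so the binding constraint is Jorvik's: ρ ≥ 1/2.

Jorvik; ρ ≥ 1/2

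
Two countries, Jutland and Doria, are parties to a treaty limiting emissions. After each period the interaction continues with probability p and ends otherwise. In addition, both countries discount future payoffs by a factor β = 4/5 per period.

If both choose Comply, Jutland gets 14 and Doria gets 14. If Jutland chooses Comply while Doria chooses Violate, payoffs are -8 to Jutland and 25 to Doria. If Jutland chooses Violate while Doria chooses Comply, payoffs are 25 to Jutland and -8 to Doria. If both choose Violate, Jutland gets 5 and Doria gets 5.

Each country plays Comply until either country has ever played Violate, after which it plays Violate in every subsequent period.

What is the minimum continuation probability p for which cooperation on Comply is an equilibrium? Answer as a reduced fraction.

With continuation probability p and discount β, the effective per-period discount factor is βp.
Grim-trigger IC: βp ≥ (25−14)/(25−5) = 11/20.
So p ≥ (11/20)/(4/5) = 11/16.

11/16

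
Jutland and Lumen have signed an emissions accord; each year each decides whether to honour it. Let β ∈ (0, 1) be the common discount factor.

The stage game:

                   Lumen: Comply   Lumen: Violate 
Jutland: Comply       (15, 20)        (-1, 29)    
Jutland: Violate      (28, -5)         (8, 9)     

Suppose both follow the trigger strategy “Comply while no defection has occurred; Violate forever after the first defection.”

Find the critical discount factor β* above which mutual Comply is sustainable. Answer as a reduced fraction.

For Jutland: deviation gain 28−15 = 13, per-period punishment loss 15−8 = 7. IC gives β ≥ 13/20.
For Lumen: gain 9, loss 11 per period, so β ≥ 9/20.
The tighter constraint is Jutland's, so cooperation needs β ≥ 13/20.

13/20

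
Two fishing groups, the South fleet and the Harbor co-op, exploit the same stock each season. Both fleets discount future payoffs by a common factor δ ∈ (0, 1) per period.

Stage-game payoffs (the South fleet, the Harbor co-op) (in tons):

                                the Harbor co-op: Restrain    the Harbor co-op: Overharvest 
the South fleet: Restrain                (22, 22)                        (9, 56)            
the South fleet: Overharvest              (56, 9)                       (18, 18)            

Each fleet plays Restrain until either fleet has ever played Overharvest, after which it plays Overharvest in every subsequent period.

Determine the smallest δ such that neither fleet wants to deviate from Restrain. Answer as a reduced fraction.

One-period gain from deviating is 56 − 22 = 34. The loss is 22 − 18 = 4 in every subsequent period, with present value 4·δ/(1−δ).
Deviation is unprofitable when 4·δ/(1−δ) ≥ 34, i.e. δ/(1−δ) ≥ 17/2.
Equivalently δ ≥ 34/(34+4) = 17/19.

17/19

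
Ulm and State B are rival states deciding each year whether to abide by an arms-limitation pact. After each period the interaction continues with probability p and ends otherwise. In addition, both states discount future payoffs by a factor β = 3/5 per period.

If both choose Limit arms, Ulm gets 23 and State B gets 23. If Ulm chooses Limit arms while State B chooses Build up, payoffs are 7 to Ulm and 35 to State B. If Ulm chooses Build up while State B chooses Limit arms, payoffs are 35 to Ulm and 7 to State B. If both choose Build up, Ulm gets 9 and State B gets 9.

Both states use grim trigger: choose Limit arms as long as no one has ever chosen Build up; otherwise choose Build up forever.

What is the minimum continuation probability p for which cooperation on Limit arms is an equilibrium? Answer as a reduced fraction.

10/13

Expected continuation weight on next period's payoff is β·p = 3/5·p, which plays the role of the discount factor.
Cooperation requires 3/5·p ≥ (35−23)/(35−9) = 6/13, hence p ≥ 10/13.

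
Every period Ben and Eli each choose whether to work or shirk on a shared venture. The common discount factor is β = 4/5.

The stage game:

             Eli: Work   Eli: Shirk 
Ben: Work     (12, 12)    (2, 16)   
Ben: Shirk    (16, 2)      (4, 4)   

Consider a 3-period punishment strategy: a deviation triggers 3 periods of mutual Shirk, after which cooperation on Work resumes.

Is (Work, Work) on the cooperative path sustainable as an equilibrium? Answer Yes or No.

Yes

IC: β+…+β^3 ≥ (16−12)/(12−4) = 1/2.
At β = 4/5: partial sum = 1.9520 ≥ 0.5000. Cooperation sustainable.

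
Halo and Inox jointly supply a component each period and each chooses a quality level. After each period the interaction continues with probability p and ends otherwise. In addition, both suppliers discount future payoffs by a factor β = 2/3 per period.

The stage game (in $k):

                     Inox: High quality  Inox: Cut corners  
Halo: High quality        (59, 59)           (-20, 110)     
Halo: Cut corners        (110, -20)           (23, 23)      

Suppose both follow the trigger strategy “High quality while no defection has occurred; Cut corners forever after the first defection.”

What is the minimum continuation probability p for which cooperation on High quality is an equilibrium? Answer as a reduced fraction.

Expected continuation weight on next period's payoff is β·p = 2/3·p, which plays the role of the discount factor.
Cooperation requires 2/3·p ≥ (110−59)/(110−23) = 17/29, hence p ≥ 51/58.

51/58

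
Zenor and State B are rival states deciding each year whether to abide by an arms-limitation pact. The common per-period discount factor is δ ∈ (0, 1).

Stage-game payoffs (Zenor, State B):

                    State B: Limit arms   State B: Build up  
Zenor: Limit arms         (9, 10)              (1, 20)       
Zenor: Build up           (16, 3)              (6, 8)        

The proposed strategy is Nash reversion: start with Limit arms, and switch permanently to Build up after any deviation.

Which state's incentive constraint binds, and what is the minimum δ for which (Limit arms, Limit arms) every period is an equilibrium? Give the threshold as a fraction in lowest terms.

State B; δ ≥ 5/6

For Zenor: deviation gain 16−9 = 7, per-period punishment loss 9−6 = 3. IC gives δ ≥ 7/10.
For State B: gain 10, loss 2 per period, so δ ≥ 10/12 = 5/6.
The tighter constraint is State B's, so cooperation needs δ ≥ 5/6.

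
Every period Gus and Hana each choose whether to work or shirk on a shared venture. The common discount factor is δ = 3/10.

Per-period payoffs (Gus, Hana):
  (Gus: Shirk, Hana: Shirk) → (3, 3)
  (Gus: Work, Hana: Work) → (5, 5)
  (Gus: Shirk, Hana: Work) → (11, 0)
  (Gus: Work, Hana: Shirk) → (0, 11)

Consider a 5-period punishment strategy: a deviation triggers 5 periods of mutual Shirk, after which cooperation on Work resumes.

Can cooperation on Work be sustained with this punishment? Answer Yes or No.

A one-shot deviation gives 11 now, then 3 for 5 periods, then back to 5.
Gain from deviating: (11−5) today; loss: (5−3) in each of the next 5 periods.
No-deviation condition: (5−3)(δ+…+δ^5) ≥ 11−5, i.e. δ+…+δ^5 ≥ 3.
At δ = 3/10: δ+…+δ^5 = 0.4275 < 3.0000.
So cooperation is not sustainable.

No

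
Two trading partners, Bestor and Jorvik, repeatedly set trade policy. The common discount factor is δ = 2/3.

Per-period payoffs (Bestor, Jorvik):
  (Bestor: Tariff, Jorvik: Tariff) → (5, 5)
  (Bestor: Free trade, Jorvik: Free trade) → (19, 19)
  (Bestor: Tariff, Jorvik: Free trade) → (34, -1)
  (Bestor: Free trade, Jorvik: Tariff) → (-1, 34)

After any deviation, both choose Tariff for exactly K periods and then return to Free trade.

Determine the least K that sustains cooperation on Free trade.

2

IC: δ(1−δ^K)/(1−δ) ≥ (34−19)/(19−5) = 15/14.
With δ = 2/3: need 1 − δ^K ≥ 15/14·(1−2/3)/(2/3), i.e. δ^K ≤ 0.4643.
Since (2/3)^1 = 0.6667 and (2/3)^2 = 0.4444, the smallest such K is 2.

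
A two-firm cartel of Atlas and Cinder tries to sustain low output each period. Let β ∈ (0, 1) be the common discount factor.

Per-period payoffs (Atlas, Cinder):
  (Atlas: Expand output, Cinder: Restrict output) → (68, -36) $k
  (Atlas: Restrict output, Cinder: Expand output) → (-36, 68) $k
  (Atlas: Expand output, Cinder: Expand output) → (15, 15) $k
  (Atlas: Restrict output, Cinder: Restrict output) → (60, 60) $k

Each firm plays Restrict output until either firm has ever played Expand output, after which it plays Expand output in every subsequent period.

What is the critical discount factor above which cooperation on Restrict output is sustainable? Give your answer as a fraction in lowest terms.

8/53

60/(1−β) ≥ 68 + 15β/(1−β)
60 ≥ 68 − 53β
β ≥ 8/53.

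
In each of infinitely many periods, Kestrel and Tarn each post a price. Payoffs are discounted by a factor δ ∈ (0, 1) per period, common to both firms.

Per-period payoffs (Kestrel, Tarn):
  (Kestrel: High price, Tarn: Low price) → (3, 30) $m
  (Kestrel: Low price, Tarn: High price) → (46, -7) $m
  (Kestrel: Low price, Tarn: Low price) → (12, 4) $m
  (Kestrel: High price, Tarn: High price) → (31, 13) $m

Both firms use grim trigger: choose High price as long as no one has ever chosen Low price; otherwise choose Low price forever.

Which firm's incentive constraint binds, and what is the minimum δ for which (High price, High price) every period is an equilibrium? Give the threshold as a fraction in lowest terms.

Tarn; δ ≥ 17/26

Kestrel: cooperation gives 31 each period; deviation gives 46 once then 12 forever.
  31/(1−δ) ≥ 46 + 12δ/(1−δ) ⇒ δ ≥ 15/34.
Tarn: cooperation gives 13 each period; deviation gives 30 once then 4 forever.
  δ ≥ 17/26.
Both must hold, so the binding constraint is Tarn's: δ ≥ 17/26.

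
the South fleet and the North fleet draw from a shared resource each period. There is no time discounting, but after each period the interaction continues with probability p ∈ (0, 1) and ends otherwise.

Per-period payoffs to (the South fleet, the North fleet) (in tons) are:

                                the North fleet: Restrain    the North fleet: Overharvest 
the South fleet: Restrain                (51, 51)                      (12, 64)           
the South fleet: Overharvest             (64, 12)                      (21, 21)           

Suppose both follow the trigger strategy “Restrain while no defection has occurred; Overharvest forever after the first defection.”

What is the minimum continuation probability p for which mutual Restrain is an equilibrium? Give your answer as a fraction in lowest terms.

13/43

With no time discounting, the continuation probability p plays the role of the discount factor.
Grim-trigger IC: 51/(1−p) ≥ 64 + 21p/(1−p) ⇒ p ≥ (64−51)/(64−21) = 13/43.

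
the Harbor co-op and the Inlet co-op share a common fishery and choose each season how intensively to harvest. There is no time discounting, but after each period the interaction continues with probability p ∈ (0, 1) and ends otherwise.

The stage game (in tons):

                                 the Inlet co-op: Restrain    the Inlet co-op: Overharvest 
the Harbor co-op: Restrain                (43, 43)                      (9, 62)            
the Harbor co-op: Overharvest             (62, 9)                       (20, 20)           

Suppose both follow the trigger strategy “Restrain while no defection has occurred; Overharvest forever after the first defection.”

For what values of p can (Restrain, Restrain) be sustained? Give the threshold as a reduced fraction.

With no time discounting, the continuation probability p plays the role of the discount factor.
Grim-trigger IC: 43/(1−p) ≥ 62 + 20p/(1−p) ⇒ p ≥ (62−43)/(62−20) = 19/42.

19/42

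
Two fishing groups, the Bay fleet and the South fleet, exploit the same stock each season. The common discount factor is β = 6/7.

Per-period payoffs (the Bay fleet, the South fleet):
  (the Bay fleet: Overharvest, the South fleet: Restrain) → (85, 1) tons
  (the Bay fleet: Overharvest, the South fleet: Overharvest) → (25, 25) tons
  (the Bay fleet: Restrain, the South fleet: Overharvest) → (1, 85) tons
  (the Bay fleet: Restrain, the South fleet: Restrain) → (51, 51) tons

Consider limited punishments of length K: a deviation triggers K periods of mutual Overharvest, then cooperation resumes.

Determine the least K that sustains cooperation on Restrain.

Need Σ_{k=1}^{K} β^k ≥ (85−51)/(51−25) = 1.3077 at β = 6/7.
At K = 1 the sum is 0.8571 < 1.3077; at K = 2 it is 1.5918 ≥ 1.3077.
So the minimum punishment length is K = 2.

2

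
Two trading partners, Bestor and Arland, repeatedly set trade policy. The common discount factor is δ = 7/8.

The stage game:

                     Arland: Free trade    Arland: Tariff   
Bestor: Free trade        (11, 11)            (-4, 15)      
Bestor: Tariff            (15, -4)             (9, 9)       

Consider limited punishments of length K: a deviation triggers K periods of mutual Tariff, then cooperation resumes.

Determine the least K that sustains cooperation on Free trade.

3

Need Σ_{k=1}^{K} δ^k ≥ (15−11)/(11−9) = 2.0000 at δ = 7/8.
At K = 2 the sum is 1.6406 < 2.0000; at K = 3 it is 2.3105 ≥ 2.0000.
So the minimum punishment length is K = 3.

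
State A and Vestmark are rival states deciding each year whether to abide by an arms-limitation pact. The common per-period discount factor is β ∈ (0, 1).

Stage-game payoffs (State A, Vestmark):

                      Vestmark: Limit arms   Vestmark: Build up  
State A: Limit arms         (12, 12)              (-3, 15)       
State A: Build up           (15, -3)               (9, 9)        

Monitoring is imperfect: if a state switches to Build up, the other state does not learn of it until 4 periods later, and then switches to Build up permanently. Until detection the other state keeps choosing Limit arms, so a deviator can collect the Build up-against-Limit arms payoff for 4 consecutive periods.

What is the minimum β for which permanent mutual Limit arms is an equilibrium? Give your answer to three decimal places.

A deviator earns 15 for 4 periods, then 9 forever; cooperating earns 12 forever. Multiplying the IC by (1−β):
12 ≥ 15(1−β^4) + 9β^4, so 6·β^4 ≥ 3 and β^4 ≥ 1/2.
β ≥ (1/2)^(1/4) ≈ 0.841.

0.841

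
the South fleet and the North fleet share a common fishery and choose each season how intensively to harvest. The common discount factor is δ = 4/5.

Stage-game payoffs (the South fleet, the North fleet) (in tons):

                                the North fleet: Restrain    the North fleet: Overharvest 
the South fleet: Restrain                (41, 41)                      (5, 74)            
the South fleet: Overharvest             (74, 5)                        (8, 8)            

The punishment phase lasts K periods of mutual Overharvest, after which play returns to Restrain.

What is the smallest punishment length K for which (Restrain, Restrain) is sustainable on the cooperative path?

IC: δ(1−δ^K)/(1−δ) ≥ (74−41)/(41−8) = 1.
With δ = 4/5: need 1 − δ^K ≥ 1·(1−4/5)/(4/5), i.e. δ^K ≤ 0.7500.
Since (4/5)^1 = 0.8000 and (4/5)^2 = 0.6400, the smallest such K is 2.

2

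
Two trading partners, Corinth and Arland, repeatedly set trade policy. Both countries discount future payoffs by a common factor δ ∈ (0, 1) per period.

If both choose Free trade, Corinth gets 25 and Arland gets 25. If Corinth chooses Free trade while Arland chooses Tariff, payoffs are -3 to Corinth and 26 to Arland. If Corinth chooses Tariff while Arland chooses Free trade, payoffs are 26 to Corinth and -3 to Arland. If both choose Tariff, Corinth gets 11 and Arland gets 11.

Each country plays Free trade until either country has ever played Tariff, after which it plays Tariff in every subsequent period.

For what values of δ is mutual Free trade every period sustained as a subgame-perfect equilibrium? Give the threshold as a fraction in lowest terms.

1/15

Cooperation forever yields 25 each period: 25/(1−δ).
Deviating yields 26 once, then 11 forever: 26 + 11δ/(1−δ).
No profitable deviation requires 25/(1−δ) ≥ 26 + 11δ/(1−δ).
Multiplying by (1−δ): 25 ≥ 26(1−δ) + 11δ = 26 − 15δ.
So 15δ ≥ 1, i.e. δ ≥ 1/15.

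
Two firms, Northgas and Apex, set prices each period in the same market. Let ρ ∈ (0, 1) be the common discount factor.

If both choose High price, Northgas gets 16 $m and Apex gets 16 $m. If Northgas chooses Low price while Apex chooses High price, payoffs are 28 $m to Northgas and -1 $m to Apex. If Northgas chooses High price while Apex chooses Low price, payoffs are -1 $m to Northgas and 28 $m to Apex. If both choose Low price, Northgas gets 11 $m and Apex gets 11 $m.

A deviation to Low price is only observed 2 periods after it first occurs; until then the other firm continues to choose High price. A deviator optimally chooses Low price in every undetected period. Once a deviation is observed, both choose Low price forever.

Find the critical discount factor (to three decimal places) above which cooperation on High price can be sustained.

The best deviation is to choose Low price for all 2 undetected periods, earning 28 each, then 11 forever once detected.
Deviation value: 28(1−ρ^2)/(1−ρ) + 11ρ^2/(1−ρ); cooperation value: 16/(1−ρ).
IC: 16 ≥ 28(1−ρ^2) + 11ρ^2 = 28 − 17ρ^2.
So ρ^2 ≥ 12/17, giving ρ ≥ (12/17)^(1/2) ≈ 0.840.

0.840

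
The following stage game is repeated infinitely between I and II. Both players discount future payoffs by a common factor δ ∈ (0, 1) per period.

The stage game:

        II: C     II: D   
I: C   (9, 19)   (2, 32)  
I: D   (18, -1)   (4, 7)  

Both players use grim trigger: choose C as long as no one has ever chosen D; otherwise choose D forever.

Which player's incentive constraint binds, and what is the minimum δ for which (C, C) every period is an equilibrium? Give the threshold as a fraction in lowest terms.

I; δ ≥ 9/14

For I: deviation gain 18−9 = 9, per-period punishment loss 9−4 = 5. IC gives δ ≥ 9/14.
For II: gain 13, loss 12 per period, so δ ≥ 13/25.
The tighter constraint is I's, so cooperation needs δ ≥ 9/14.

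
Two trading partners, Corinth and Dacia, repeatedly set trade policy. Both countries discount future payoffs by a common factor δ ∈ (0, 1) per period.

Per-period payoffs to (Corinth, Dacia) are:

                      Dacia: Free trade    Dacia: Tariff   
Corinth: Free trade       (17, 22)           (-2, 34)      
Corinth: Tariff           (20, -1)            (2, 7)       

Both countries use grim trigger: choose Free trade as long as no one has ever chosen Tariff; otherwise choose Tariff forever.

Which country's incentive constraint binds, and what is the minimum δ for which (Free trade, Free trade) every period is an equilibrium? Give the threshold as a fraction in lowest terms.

Dacia; δ ≥ 4/9

For Corinth: deviation gain 20−17 = 3, per-period punishment loss 17−2 = 15. IC gives δ ≥ 3/18 = 1/6.
For Dacia: gain 12, loss 15 per period, so δ ≥ 12/27 = 4/9.
The tighter constraint is Dacia's, so cooperation needs δ ≥ 4/9.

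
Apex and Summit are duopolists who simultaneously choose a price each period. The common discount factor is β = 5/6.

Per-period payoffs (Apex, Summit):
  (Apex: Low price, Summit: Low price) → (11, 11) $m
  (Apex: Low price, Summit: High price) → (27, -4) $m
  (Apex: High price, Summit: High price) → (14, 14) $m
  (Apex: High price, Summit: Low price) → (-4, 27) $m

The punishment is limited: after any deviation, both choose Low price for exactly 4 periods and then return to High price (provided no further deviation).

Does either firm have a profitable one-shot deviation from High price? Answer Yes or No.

A one-shot deviation gives 27 now, then 11 for 4 periods, then back to 14.
Gain from deviating: (27−14) today; loss: (14−11) in each of the next 4 periods.
No-deviation condition: (14−11)(β+…+β^4) ≥ 27−14, i.e. β+…+β^4 ≥ 13/3.
At β = 5/6: β+…+β^4 = 2.5887 < 4.3333.
So cooperation is not sustainable.

Yes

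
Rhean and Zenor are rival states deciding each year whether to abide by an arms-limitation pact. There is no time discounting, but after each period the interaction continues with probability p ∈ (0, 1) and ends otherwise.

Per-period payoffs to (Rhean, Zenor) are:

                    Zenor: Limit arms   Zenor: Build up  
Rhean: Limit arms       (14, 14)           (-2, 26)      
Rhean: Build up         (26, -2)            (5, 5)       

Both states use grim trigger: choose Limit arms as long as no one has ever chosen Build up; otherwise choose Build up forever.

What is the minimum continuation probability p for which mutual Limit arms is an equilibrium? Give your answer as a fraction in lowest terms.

4/7

Expected cooperation value is 14 + p·14 + p²·14 + … = 14/(1−p); deviation gives 26 + p·5/(1−p).
14 ≥ 26(1−p) + 5p ⇒ 21p ≥ 12 ⇒ p ≥ 12/21 = 4/7.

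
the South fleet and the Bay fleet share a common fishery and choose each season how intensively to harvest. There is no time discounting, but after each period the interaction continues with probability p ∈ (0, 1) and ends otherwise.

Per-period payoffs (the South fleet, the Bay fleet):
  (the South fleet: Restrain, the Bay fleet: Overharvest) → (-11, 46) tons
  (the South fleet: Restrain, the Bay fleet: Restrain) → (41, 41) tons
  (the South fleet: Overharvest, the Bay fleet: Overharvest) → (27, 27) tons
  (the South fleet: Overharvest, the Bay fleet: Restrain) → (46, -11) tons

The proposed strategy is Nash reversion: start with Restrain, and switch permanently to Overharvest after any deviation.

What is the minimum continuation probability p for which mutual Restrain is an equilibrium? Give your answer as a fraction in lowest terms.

Expected cooperation value is 41 + p·41 + p²·41 + … = 41/(1−p); deviation gives 46 + p·27/(1−p).
41 ≥ 46(1−p) + 27p ⇒ 19p ≥ 5 ⇒ p ≥ 5/19.

5/19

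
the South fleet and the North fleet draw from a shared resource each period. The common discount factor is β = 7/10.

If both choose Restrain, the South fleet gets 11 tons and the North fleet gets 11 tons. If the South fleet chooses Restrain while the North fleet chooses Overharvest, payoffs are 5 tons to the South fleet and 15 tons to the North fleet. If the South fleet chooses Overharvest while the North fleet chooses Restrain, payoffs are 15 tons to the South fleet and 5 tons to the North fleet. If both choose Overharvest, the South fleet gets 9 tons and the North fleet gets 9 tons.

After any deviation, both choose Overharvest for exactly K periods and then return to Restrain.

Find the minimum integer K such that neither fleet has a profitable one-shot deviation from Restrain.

Need Σ_{k=1}^{K} β^k ≥ (15−11)/(11−9) = 2.0000 at β = 7/10.
At K = 5 the sum is 1.9412 < 2.0000; at K = 6 it is 2.0588 ≥ 2.0000.
So the minimum punishment length is K = 6.

6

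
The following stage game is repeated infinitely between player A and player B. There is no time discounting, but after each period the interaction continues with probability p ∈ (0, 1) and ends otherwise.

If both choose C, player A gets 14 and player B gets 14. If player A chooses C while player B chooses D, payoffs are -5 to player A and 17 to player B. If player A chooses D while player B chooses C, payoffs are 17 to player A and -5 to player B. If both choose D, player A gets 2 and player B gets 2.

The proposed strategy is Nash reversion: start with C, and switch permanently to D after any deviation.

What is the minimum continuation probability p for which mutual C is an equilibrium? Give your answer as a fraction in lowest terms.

Expected cooperation value is 14 + p·14 + p²·14 + … = 14/(1−p); deviation gives 17 + p·2/(1−p).
14 ≥ 17(1−p) + 2p ⇒ 15p ≥ 3 ⇒ p ≥ 3/15 = 1/5.

1/5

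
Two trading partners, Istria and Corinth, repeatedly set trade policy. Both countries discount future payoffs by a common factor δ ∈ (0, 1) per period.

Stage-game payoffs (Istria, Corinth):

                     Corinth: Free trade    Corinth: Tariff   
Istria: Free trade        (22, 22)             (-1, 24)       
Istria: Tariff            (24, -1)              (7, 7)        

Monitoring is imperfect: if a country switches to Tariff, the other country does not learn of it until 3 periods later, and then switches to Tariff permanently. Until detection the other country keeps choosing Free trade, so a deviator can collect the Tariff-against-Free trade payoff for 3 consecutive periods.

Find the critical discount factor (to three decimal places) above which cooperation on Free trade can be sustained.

0.490

A deviator earns 24 for 3 periods, then 7 forever; cooperating earns 22 forever. Multiplying the IC by (1−δ):
22 ≥ 24(1−δ^3) + 7δ^3, so 17·δ^3 ≥ 2 and δ^3 ≥ 2/17.
δ ≥ (2/17)^(1/3) ≈ 0.490.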